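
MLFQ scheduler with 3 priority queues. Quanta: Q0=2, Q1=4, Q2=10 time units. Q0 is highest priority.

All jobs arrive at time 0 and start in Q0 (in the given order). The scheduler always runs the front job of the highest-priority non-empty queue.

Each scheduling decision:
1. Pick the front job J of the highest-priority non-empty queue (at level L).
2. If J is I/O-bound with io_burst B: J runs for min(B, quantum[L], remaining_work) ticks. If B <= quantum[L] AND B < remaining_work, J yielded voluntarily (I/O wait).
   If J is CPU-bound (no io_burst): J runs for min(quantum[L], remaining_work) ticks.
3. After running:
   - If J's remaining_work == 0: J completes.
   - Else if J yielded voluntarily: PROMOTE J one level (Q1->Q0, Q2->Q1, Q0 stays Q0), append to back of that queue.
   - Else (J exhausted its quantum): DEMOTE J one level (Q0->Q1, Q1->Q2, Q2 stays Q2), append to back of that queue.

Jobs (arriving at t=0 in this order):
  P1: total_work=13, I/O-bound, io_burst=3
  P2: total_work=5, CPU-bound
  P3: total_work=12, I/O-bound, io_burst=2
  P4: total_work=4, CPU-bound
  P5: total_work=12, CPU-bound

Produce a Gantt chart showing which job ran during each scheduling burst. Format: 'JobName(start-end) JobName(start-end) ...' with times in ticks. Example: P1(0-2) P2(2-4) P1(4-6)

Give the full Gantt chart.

t=0-2: P1@Q0 runs 2, rem=11, quantum used, demote→Q1. Q0=[P2,P3,P4,P5] Q1=[P1] Q2=[]
t=2-4: P2@Q0 runs 2, rem=3, quantum used, demote→Q1. Q0=[P3,P4,P5] Q1=[P1,P2] Q2=[]
t=4-6: P3@Q0 runs 2, rem=10, I/O yield, promote→Q0. Q0=[P4,P5,P3] Q1=[P1,P2] Q2=[]
t=6-8: P4@Q0 runs 2, rem=2, quantum used, demote→Q1. Q0=[P5,P3] Q1=[P1,P2,P4] Q2=[]
t=8-10: P5@Q0 runs 2, rem=10, quantum used, demote→Q1. Q0=[P3] Q1=[P1,P2,P4,P5] Q2=[]
t=10-12: P3@Q0 runs 2, rem=8, I/O yield, promote→Q0. Q0=[P3] Q1=[P1,P2,P4,P5] Q2=[]
t=12-14: P3@Q0 runs 2, rem=6, I/O yield, promote→Q0. Q0=[P3] Q1=[P1,P2,P4,P5] Q2=[]
t=14-16: P3@Q0 runs 2, rem=4, I/O yield, promote→Q0. Q0=[P3] Q1=[P1,P2,P4,P5] Q2=[]
t=16-18: P3@Q0 runs 2, rem=2, I/O yield, promote→Q0. Q0=[P3] Q1=[P1,P2,P4,P5] Q2=[]
t=18-20: P3@Q0 runs 2, rem=0, completes. Q0=[] Q1=[P1,P2,P4,P5] Q2=[]
t=20-23: P1@Q1 runs 3, rem=8, I/O yield, promote→Q0. Q0=[P1] Q1=[P2,P4,P5] Q2=[]
t=23-25: P1@Q0 runs 2, rem=6, quantum used, demote→Q1. Q0=[] Q1=[P2,P4,P5,P1] Q2=[]
t=25-28: P2@Q1 runs 3, rem=0, completes. Q0=[] Q1=[P4,P5,P1] Q2=[]
t=28-30: P4@Q1 runs 2, rem=0, completes. Q0=[] Q1=[P5,P1] Q2=[]
t=30-34: P5@Q1 runs 4, rem=6, quantum used, demote→Q2. Q0=[] Q1=[P1] Q2=[P5]
t=34-37: P1@Q1 runs 3, rem=3, I/O yield, promote→Q0. Q0=[P1] Q1=[] Q2=[P5]
t=37-39: P1@Q0 runs 2, rem=1, quantum used, demote→Q1. Q0=[] Q1=[P1] Q2=[P5]
t=39-40: P1@Q1 runs 1, rem=0, completes. Q0=[] Q1=[] Q2=[P5]
t=40-46: P5@Q2 runs 6, rem=0, completes. Q0=[] Q1=[] Q2=[]

Answer: P1(0-2) P2(2-4) P3(4-6) P4(6-8) P5(8-10) P3(10-12) P3(12-14) P3(14-16) P3(16-18) P3(18-20) P1(20-23) P1(23-25) P2(25-28) P4(28-30) P5(30-34) P1(34-37) P1(37-39) P1(39-40) P5(40-46)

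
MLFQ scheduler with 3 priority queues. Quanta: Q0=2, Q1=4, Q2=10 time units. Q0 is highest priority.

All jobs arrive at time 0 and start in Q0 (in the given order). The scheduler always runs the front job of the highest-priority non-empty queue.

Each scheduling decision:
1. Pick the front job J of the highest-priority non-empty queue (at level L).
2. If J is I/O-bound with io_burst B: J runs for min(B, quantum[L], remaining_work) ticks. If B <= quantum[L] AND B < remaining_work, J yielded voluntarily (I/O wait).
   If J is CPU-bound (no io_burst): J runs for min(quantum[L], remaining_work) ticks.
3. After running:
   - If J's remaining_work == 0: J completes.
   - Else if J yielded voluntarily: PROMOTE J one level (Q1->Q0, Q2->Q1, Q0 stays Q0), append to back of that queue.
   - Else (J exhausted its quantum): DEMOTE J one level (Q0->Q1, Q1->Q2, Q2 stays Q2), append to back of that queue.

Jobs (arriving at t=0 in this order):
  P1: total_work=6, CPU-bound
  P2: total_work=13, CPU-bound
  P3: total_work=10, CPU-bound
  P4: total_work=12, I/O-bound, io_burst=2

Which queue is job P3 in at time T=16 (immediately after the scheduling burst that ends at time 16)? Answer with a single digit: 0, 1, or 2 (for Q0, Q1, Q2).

t=0-2: P1@Q0 runs 2, rem=4, quantum used, demote→Q1. Q0=[P2,P3,P4] Q1=[P1] Q2=[]
t=2-4: P2@Q0 runs 2, rem=11, quantum used, demote→Q1. Q0=[P3,P4] Q1=[P1,P2] Q2=[]
t=4-6: P3@Q0 runs 2, rem=8, quantum used, demote→Q1. Q0=[P4] Q1=[P1,P2,P3] Q2=[]
t=6-8: P4@Q0 runs 2, rem=10, I/O yield, promote→Q0. Q0=[P4] Q1=[P1,P2,P3] Q2=[]
t=8-10: P4@Q0 runs 2, rem=8, I/O yield, promote→Q0. Q0=[P4] Q1=[P1,P2,P3] Q2=[]
t=10-12: P4@Q0 runs 2, rem=6, I/O yield, promote→Q0. Q0=[P4] Q1=[P1,P2,P3] Q2=[]
t=12-14: P4@Q0 runs 2, rem=4, I/O yield, promote→Q0. Q0=[P4] Q1=[P1,P2,P3] Q2=[]
t=14-16: P4@Q0 runs 2, rem=2, I/O yield, promote→Q0. Q0=[P4] Q1=[P1,P2,P3] Q2=[]
t=16-18: P4@Q0 runs 2, rem=0, completes. Q0=[] Q1=[P1,P2,P3] Q2=[]
t=18-22: P1@Q1 runs 4, rem=0, completes. Q0=[] Q1=[P2,P3] Q2=[]
t=22-26: P2@Q1 runs 4, rem=7, quantum used, demote→Q2. Q0=[] Q1=[P3] Q2=[P2]
t=26-30: P3@Q1 runs 4, rem=4, quantum used, demote→Q2. Q0=[] Q1=[] Q2=[P2,P3]
t=30-37: P2@Q2 runs 7, rem=0, completes. Q0=[] Q1=[] Q2=[P3]
t=37-41: P3@Q2 runs 4, rem=0, completes. Q0=[] Q1=[] Q2=[]

Answer: 1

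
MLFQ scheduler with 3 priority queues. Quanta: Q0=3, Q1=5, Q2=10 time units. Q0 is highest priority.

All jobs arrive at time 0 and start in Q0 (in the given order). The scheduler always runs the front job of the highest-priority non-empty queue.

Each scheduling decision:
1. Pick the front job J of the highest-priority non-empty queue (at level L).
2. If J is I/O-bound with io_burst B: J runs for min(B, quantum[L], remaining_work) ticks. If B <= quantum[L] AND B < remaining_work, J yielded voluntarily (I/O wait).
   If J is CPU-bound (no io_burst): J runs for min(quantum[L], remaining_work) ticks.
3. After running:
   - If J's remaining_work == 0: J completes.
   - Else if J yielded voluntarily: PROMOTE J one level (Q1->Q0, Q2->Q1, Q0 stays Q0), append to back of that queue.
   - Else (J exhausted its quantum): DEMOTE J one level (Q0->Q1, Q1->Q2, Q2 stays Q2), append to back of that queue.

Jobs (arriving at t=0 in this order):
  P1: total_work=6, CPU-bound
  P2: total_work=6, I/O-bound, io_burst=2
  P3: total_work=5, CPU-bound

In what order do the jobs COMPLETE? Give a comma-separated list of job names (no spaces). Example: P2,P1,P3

Answer: P2,P1,P3

Derivation:
t=0-3: P1@Q0 runs 3, rem=3, quantum used, demote→Q1. Q0=[P2,P3] Q1=[P1] Q2=[]
t=3-5: P2@Q0 runs 2, rem=4, I/O yield, promote→Q0. Q0=[P3,P2] Q1=[P1] Q2=[]
t=5-8: P3@Q0 runs 3, rem=2, quantum used, demote→Q1. Q0=[P2] Q1=[P1,P3] Q2=[]
t=8-10: P2@Q0 runs 2, rem=2, I/O yield, promote→Q0. Q0=[P2] Q1=[P1,P3] Q2=[]
t=10-12: P2@Q0 runs 2, rem=0, completes. Q0=[] Q1=[P1,P3] Q2=[]
t=12-15: P1@Q1 runs 3, rem=0, completes. Q0=[] Q1=[P3] Q2=[]
t=15-17: P3@Q1 runs 2, rem=0, completes. Q0=[] Q1=[] Q2=[]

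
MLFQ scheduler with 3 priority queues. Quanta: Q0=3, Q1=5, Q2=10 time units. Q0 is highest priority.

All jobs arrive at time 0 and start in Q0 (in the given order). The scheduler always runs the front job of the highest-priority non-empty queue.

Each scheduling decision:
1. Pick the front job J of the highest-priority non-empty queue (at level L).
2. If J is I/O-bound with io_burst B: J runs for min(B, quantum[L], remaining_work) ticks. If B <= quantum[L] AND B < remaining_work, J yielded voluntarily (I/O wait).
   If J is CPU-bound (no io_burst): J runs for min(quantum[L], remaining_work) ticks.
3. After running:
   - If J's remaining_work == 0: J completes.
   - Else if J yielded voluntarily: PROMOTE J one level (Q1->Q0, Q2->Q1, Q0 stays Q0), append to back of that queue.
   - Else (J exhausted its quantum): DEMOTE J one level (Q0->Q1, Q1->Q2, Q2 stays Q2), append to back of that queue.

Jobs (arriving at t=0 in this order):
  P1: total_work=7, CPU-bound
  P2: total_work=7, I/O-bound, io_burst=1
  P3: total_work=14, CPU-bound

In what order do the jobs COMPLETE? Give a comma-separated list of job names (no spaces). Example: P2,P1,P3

Answer: P2,P1,P3

Derivation:
t=0-3: P1@Q0 runs 3, rem=4, quantum used, demote→Q1. Q0=[P2,P3] Q1=[P1] Q2=[]
t=3-4: P2@Q0 runs 1, rem=6, I/O yield, promote→Q0. Q0=[P3,P2] Q1=[P1] Q2=[]
t=4-7: P3@Q0 runs 3, rem=11, quantum used, demote→Q1. Q0=[P2] Q1=[P1,P3] Q2=[]
t=7-8: P2@Q0 runs 1, rem=5, I/O yield, promote→Q0. Q0=[P2] Q1=[P1,P3] Q2=[]
t=8-9: P2@Q0 runs 1, rem=4, I/O yield, promote→Q0. Q0=[P2] Q1=[P1,P3] Q2=[]
t=9-10: P2@Q0 runs 1, rem=3, I/O yield, promote→Q0. Q0=[P2] Q1=[P1,P3] Q2=[]
t=10-11: P2@Q0 runs 1, rem=2, I/O yield, promote→Q0. Q0=[P2] Q1=[P1,P3] Q2=[]
t=11-12: P2@Q0 runs 1, rem=1, I/O yield, promote→Q0. Q0=[P2] Q1=[P1,P3] Q2=[]
t=12-13: P2@Q0 runs 1, rem=0, completes. Q0=[] Q1=[P1,P3] Q2=[]
t=13-17: P1@Q1 runs 4, rem=0, completes. Q0=[] Q1=[P3] Q2=[]
t=17-22: P3@Q1 runs 5, rem=6, quantum used, demote→Q2. Q0=[] Q1=[] Q2=[P3]
t=22-28: P3@Q2 runs 6, rem=0, completes. Q0=[] Q1=[] Q2=[]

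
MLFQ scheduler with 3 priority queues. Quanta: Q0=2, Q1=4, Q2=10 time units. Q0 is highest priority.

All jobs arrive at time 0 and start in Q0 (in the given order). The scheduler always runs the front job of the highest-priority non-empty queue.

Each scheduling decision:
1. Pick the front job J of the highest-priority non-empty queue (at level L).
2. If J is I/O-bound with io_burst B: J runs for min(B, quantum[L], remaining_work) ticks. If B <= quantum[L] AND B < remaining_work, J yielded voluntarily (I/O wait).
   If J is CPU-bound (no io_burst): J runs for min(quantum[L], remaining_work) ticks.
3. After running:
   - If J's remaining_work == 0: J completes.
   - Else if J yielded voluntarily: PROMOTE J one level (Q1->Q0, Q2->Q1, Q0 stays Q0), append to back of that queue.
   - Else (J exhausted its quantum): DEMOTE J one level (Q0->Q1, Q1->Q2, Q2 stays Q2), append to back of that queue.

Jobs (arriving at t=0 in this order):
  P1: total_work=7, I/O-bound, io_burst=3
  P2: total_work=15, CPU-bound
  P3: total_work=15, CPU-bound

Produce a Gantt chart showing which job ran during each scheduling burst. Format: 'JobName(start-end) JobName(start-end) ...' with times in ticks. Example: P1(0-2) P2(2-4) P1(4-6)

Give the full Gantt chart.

t=0-2: P1@Q0 runs 2, rem=5, quantum used, demote→Q1. Q0=[P2,P3] Q1=[P1] Q2=[]
t=2-4: P2@Q0 runs 2, rem=13, quantum used, demote→Q1. Q0=[P3] Q1=[P1,P2] Q2=[]
t=4-6: P3@Q0 runs 2, rem=13, quantum used, demote→Q1. Q0=[] Q1=[P1,P2,P3] Q2=[]
t=6-9: P1@Q1 runs 3, rem=2, I/O yield, promote→Q0. Q0=[P1] Q1=[P2,P3] Q2=[]
t=9-11: P1@Q0 runs 2, rem=0, completes. Q0=[] Q1=[P2,P3] Q2=[]
t=11-15: P2@Q1 runs 4, rem=9, quantum used, demote→Q2. Q0=[] Q1=[P3] Q2=[P2]
t=15-19: P3@Q1 runs 4, rem=9, quantum used, demote→Q2. Q0=[] Q1=[] Q2=[P2,P3]
t=19-28: P2@Q2 runs 9, rem=0, completes. Q0=[] Q1=[] Q2=[P3]
t=28-37: P3@Q2 runs 9, rem=0, completes. Q0=[] Q1=[] Q2=[]

Answer: P1(0-2) P2(2-4) P3(4-6) P1(6-9) P1(9-11) P2(11-15) P3(15-19) P2(19-28) P3(28-37)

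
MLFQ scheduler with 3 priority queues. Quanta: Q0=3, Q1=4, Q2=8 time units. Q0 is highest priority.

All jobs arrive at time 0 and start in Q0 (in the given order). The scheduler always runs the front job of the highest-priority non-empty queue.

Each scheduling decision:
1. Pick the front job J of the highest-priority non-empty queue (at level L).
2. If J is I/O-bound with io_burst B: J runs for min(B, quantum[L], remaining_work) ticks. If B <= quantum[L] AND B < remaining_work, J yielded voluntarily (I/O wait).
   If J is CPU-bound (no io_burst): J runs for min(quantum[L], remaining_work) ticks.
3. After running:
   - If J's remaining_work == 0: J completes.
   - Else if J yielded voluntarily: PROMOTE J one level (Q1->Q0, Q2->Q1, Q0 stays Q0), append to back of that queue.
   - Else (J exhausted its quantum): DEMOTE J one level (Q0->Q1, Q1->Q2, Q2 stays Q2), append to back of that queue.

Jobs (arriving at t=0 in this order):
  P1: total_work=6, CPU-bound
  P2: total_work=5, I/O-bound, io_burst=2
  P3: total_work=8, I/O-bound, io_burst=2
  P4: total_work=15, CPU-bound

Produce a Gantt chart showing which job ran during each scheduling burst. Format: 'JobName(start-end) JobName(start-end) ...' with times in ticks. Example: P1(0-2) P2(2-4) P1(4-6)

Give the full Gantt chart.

t=0-3: P1@Q0 runs 3, rem=3, quantum used, demote→Q1. Q0=[P2,P3,P4] Q1=[P1] Q2=[]
t=3-5: P2@Q0 runs 2, rem=3, I/O yield, promote→Q0. Q0=[P3,P4,P2] Q1=[P1] Q2=[]
t=5-7: P3@Q0 runs 2, rem=6, I/O yield, promote→Q0. Q0=[P4,P2,P3] Q1=[P1] Q2=[]
t=7-10: P4@Q0 runs 3, rem=12, quantum used, demote→Q1. Q0=[P2,P3] Q1=[P1,P4] Q2=[]
t=10-12: P2@Q0 runs 2, rem=1, I/O yield, promote→Q0. Q0=[P3,P2] Q1=[P1,P4] Q2=[]
t=12-14: P3@Q0 runs 2, rem=4, I/O yield, promote→Q0. Q0=[P2,P3] Q1=[P1,P4] Q2=[]
t=14-15: P2@Q0 runs 1, rem=0, completes. Q0=[P3] Q1=[P1,P4] Q2=[]
t=15-17: P3@Q0 runs 2, rem=2, I/O yield, promote→Q0. Q0=[P3] Q1=[P1,P4] Q2=[]
t=17-19: P3@Q0 runs 2, rem=0, completes. Q0=[] Q1=[P1,P4] Q2=[]
t=19-22: P1@Q1 runs 3, rem=0, completes. Q0=[] Q1=[P4] Q2=[]
t=22-26: P4@Q1 runs 4, rem=8, quantum used, demote→Q2. Q0=[] Q1=[] Q2=[P4]
t=26-34: P4@Q2 runs 8, rem=0, completes. Q0=[] Q1=[] Q2=[]

Answer: P1(0-3) P2(3-5) P3(5-7) P4(7-10) P2(10-12) P3(12-14) P2(14-15) P3(15-17) P3(17-19) P1(19-22) P4(22-26) P4(26-34)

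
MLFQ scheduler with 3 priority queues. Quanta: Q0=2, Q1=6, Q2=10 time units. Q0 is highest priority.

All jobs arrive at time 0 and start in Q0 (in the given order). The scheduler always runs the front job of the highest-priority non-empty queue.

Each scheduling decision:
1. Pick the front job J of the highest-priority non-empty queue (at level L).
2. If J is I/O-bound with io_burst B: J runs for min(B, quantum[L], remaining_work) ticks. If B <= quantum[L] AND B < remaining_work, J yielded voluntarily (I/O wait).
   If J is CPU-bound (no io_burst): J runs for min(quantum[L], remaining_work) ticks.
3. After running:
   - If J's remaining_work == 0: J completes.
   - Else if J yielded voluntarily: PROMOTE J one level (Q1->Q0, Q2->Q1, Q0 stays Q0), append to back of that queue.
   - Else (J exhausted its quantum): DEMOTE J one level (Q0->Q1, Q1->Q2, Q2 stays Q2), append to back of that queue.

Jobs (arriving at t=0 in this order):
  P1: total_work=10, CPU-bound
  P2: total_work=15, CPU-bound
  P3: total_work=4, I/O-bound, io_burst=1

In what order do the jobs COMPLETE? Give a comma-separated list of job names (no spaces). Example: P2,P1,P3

t=0-2: P1@Q0 runs 2, rem=8, quantum used, demote→Q1. Q0=[P2,P3] Q1=[P1] Q2=[]
t=2-4: P2@Q0 runs 2, rem=13, quantum used, demote→Q1. Q0=[P3] Q1=[P1,P2] Q2=[]
t=4-5: P3@Q0 runs 1, rem=3, I/O yield, promote→Q0. Q0=[P3] Q1=[P1,P2] Q2=[]
t=5-6: P3@Q0 runs 1, rem=2, I/O yield, promote→Q0. Q0=[P3] Q1=[P1,P2] Q2=[]
t=6-7: P3@Q0 runs 1, rem=1, I/O yield, promote→Q0. Q0=[P3] Q1=[P1,P2] Q2=[]
t=7-8: P3@Q0 runs 1, rem=0, completes. Q0=[] Q1=[P1,P2] Q2=[]
t=8-14: P1@Q1 runs 6, rem=2, quantum used, demote→Q2. Q0=[] Q1=[P2] Q2=[P1]
t=14-20: P2@Q1 runs 6, rem=7, quantum used, demote→Q2. Q0=[] Q1=[] Q2=[P1,P2]
t=20-22: P1@Q2 runs 2, rem=0, completes. Q0=[] Q1=[] Q2=[P2]
t=22-29: P2@Q2 runs 7, rem=0, completes. Q0=[] Q1=[] Q2=[]

Answer: P3,P1,P2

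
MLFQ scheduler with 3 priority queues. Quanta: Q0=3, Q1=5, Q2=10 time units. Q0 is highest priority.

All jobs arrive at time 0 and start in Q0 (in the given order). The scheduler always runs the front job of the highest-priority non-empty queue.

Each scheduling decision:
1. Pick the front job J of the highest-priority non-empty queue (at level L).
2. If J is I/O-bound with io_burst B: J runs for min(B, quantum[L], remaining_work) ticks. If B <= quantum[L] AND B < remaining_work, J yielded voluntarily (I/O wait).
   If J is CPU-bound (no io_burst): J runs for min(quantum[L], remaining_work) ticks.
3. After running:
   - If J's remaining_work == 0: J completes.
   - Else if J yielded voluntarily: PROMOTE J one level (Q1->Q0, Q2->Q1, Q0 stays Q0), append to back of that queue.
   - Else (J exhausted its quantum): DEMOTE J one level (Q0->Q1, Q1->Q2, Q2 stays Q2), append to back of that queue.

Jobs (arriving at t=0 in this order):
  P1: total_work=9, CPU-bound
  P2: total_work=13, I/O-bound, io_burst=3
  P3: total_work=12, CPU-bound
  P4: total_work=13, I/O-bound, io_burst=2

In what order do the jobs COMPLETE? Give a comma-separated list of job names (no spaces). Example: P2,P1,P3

Answer: P2,P4,P1,P3

Derivation:
t=0-3: P1@Q0 runs 3, rem=6, quantum used, demote→Q1. Q0=[P2,P3,P4] Q1=[P1] Q2=[]
t=3-6: P2@Q0 runs 3, rem=10, I/O yield, promote→Q0. Q0=[P3,P4,P2] Q1=[P1] Q2=[]
t=6-9: P3@Q0 runs 3, rem=9, quantum used, demote→Q1. Q0=[P4,P2] Q1=[P1,P3] Q2=[]
t=9-11: P4@Q0 runs 2, rem=11, I/O yield, promote→Q0. Q0=[P2,P4] Q1=[P1,P3] Q2=[]
t=11-14: P2@Q0 runs 3, rem=7, I/O yield, promote→Q0. Q0=[P4,P2] Q1=[P1,P3] Q2=[]
t=14-16: P4@Q0 runs 2, rem=9, I/O yield, promote→Q0. Q0=[P2,P4] Q1=[P1,P3] Q2=[]
t=16-19: P2@Q0 runs 3, rem=4, I/O yield, promote→Q0. Q0=[P4,P2] Q1=[P1,P3] Q2=[]
t=19-21: P4@Q0 runs 2, rem=7, I/O yield, promote→Q0. Q0=[P2,P4] Q1=[P1,P3] Q2=[]
t=21-24: P2@Q0 runs 3, rem=1, I/O yield, promote→Q0. Q0=[P4,P2] Q1=[P1,P3] Q2=[]
t=24-26: P4@Q0 runs 2, rem=5, I/O yield, promote→Q0. Q0=[P2,P4] Q1=[P1,P3] Q2=[]
t=26-27: P2@Q0 runs 1, rem=0, completes. Q0=[P4] Q1=[P1,P3] Q2=[]
t=27-29: P4@Q0 runs 2, rem=3, I/O yield, promote→Q0. Q0=[P4] Q1=[P1,P3] Q2=[]
t=29-31: P4@Q0 runs 2, rem=1, I/O yield, promote→Q0. Q0=[P4] Q1=[P1,P3] Q2=[]
t=31-32: P4@Q0 runs 1, rem=0, completes. Q0=[] Q1=[P1,P3] Q2=[]
t=32-37: P1@Q1 runs 5, rem=1, quantum used, demote→Q2. Q0=[] Q1=[P3] Q2=[P1]
t=37-42: P3@Q1 runs 5, rem=4, quantum used, demote→Q2. Q0=[] Q1=[] Q2=[P1,P3]
t=42-43: P1@Q2 runs 1, rem=0, completes. Q0=[] Q1=[] Q2=[P3]
t=43-47: P3@Q2 runs 4, rem=0, completes. Q0=[] Q1=[] Q2=[]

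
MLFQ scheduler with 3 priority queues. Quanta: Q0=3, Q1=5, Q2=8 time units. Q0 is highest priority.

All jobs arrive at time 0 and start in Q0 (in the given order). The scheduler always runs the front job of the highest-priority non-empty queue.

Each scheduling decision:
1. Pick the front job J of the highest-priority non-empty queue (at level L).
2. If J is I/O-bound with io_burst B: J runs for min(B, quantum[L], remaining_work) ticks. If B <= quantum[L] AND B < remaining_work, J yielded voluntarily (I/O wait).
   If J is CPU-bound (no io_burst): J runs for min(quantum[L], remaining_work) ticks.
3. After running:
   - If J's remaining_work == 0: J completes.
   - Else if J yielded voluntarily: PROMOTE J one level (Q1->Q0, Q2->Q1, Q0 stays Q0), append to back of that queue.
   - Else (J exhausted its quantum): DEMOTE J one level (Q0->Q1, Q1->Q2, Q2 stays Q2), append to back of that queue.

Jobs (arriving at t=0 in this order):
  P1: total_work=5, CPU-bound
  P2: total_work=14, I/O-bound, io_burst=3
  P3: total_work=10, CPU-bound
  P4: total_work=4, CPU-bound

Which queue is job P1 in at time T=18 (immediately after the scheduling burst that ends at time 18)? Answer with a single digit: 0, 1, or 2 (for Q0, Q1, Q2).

t=0-3: P1@Q0 runs 3, rem=2, quantum used, demote→Q1. Q0=[P2,P3,P4] Q1=[P1] Q2=[]
t=3-6: P2@Q0 runs 3, rem=11, I/O yield, promote→Q0. Q0=[P3,P4,P2] Q1=[P1] Q2=[]
t=6-9: P3@Q0 runs 3, rem=7, quantum used, demote→Q1. Q0=[P4,P2] Q1=[P1,P3] Q2=[]
t=9-12: P4@Q0 runs 3, rem=1, quantum used, demote→Q1. Q0=[P2] Q1=[P1,P3,P4] Q2=[]
t=12-15: P2@Q0 runs 3, rem=8, I/O yield, promote→Q0. Q0=[P2] Q1=[P1,P3,P4] Q2=[]
t=15-18: P2@Q0 runs 3, rem=5, I/O yield, promote→Q0. Q0=[P2] Q1=[P1,P3,P4] Q2=[]
t=18-21: P2@Q0 runs 3, rem=2, I/O yield, promote→Q0. Q0=[P2] Q1=[P1,P3,P4] Q2=[]
t=21-23: P2@Q0 runs 2, rem=0, completes. Q0=[] Q1=[P1,P3,P4] Q2=[]
t=23-25: P1@Q1 runs 2, rem=0, completes. Q0=[] Q1=[P3,P4] Q2=[]
t=25-30: P3@Q1 runs 5, rem=2, quantum used, demote→Q2. Q0=[] Q1=[P4] Q2=[P3]
t=30-31: P4@Q1 runs 1, rem=0, completes. Q0=[] Q1=[] Q2=[P3]
t=31-33: P3@Q2 runs 2, rem=0, completes. Q0=[] Q1=[] Q2=[]

Answer: 1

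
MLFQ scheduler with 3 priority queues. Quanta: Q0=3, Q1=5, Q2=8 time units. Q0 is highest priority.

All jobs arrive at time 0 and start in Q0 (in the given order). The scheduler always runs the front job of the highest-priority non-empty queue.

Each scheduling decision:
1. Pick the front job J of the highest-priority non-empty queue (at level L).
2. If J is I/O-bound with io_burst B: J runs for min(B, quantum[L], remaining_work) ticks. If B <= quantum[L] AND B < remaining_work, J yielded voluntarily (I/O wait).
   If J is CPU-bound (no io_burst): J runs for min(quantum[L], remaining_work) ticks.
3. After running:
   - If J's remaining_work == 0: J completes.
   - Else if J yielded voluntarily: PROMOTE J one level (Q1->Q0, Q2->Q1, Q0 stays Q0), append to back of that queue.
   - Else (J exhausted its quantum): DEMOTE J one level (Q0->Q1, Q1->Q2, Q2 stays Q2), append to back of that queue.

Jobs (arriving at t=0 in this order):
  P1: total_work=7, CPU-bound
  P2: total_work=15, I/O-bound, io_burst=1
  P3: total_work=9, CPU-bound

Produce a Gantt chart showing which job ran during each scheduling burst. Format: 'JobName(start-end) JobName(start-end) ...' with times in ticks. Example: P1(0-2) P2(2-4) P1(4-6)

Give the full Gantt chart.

Answer: P1(0-3) P2(3-4) P3(4-7) P2(7-8) P2(8-9) P2(9-10) P2(10-11) P2(11-12) P2(12-13) P2(13-14) P2(14-15) P2(15-16) P2(16-17) P2(17-18) P2(18-19) P2(19-20) P2(20-21) P1(21-25) P3(25-30) P3(30-31)

Derivation:
t=0-3: P1@Q0 runs 3, rem=4, quantum used, demote→Q1. Q0=[P2,P3] Q1=[P1] Q2=[]
t=3-4: P2@Q0 runs 1, rem=14, I/O yield, promote→Q0. Q0=[P3,P2] Q1=[P1] Q2=[]
t=4-7: P3@Q0 runs 3, rem=6, quantum used, demote→Q1. Q0=[P2] Q1=[P1,P3] Q2=[]
t=7-8: P2@Q0 runs 1, rem=13, I/O yield, promote→Q0. Q0=[P2] Q1=[P1,P3] Q2=[]
t=8-9: P2@Q0 runs 1, rem=12, I/O yield, promote→Q0. Q0=[P2] Q1=[P1,P3] Q2=[]
t=9-10: P2@Q0 runs 1, rem=11, I/O yield, promote→Q0. Q0=[P2] Q1=[P1,P3] Q2=[]
t=10-11: P2@Q0 runs 1, rem=10, I/O yield, promote→Q0. Q0=[P2] Q1=[P1,P3] Q2=[]
t=11-12: P2@Q0 runs 1, rem=9, I/O yield, promote→Q0. Q0=[P2] Q1=[P1,P3] Q2=[]
t=12-13: P2@Q0 runs 1, rem=8, I/O yield, promote→Q0. Q0=[P2] Q1=[P1,P3] Q2=[]
t=13-14: P2@Q0 runs 1, rem=7, I/O yield, promote→Q0. Q0=[P2] Q1=[P1,P3] Q2=[]
t=14-15: P2@Q0 runs 1, rem=6, I/O yield, promote→Q0. Q0=[P2] Q1=[P1,P3] Q2=[]
t=15-16: P2@Q0 runs 1, rem=5, I/O yield, promote→Q0. Q0=[P2] Q1=[P1,P3] Q2=[]
t=16-17: P2@Q0 runs 1, rem=4, I/O yield, promote→Q0. Q0=[P2] Q1=[P1,P3] Q2=[]
t=17-18: P2@Q0 runs 1, rem=3, I/O yield, promote→Q0. Q0=[P2] Q1=[P1,P3] Q2=[]
t=18-19: P2@Q0 runs 1, rem=2, I/O yield, promote→Q0. Q0=[P2] Q1=[P1,P3] Q2=[]
t=19-20: P2@Q0 runs 1, rem=1, I/O yield, promote→Q0. Q0=[P2] Q1=[P1,P3] Q2=[]
t=20-21: P2@Q0 runs 1, rem=0, completes. Q0=[] Q1=[P1,P3] Q2=[]
t=21-25: P1@Q1 runs 4, rem=0, completes. Q0=[] Q1=[P3] Q2=[]
t=25-30: P3@Q1 runs 5, rem=1, quantum used, demote→Q2. Q0=[] Q1=[] Q2=[P3]
t=30-31: P3@Q2 runs 1, rem=0, completes. Q0=[] Q1=[] Q2=[]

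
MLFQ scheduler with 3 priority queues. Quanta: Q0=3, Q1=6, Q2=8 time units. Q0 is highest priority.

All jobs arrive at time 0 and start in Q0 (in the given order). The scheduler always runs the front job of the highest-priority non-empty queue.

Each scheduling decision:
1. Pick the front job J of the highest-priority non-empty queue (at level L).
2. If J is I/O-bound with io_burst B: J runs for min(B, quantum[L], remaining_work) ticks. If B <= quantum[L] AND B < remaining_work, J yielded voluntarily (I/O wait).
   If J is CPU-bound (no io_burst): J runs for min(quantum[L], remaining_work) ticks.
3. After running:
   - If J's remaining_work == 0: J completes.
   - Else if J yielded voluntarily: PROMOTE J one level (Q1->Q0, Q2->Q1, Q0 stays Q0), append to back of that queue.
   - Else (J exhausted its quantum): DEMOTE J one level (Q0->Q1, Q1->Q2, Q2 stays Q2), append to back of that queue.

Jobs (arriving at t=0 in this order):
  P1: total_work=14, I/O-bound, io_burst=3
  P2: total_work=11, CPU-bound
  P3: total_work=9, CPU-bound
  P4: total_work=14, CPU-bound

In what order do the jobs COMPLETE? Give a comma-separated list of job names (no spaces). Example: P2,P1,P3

Answer: P1,P3,P2,P4

Derivation:
t=0-3: P1@Q0 runs 3, rem=11, I/O yield, promote→Q0. Q0=[P2,P3,P4,P1] Q1=[] Q2=[]
t=3-6: P2@Q0 runs 3, rem=8, quantum used, demote→Q1. Q0=[P3,P4,P1] Q1=[P2] Q2=[]
t=6-9: P3@Q0 runs 3, rem=6, quantum used, demote→Q1. Q0=[P4,P1] Q1=[P2,P3] Q2=[]
t=9-12: P4@Q0 runs 3, rem=11, quantum used, demote→Q1. Q0=[P1] Q1=[P2,P3,P4] Q2=[]
t=12-15: P1@Q0 runs 3, rem=8, I/O yield, promote→Q0. Q0=[P1] Q1=[P2,P3,P4] Q2=[]
t=15-18: P1@Q0 runs 3, rem=5, I/O yield, promote→Q0. Q0=[P1] Q1=[P2,P3,P4] Q2=[]
t=18-21: P1@Q0 runs 3, rem=2, I/O yield, promote→Q0. Q0=[P1] Q1=[P2,P3,P4] Q2=[]
t=21-23: P1@Q0 runs 2, rem=0, completes. Q0=[] Q1=[P2,P3,P4] Q2=[]
t=23-29: P2@Q1 runs 6, rem=2, quantum used, demote→Q2. Q0=[] Q1=[P3,P4] Q2=[P2]
t=29-35: P3@Q1 runs 6, rem=0, completes. Q0=[] Q1=[P4] Q2=[P2]
t=35-41: P4@Q1 runs 6, rem=5, quantum used, demote→Q2. Q0=[] Q1=[] Q2=[P2,P4]
t=41-43: P2@Q2 runs 2, rem=0, completes. Q0=[] Q1=[] Q2=[P4]
t=43-48: P4@Q2 runs 5, rem=0, completes. Q0=[] Q1=[] Q2=[]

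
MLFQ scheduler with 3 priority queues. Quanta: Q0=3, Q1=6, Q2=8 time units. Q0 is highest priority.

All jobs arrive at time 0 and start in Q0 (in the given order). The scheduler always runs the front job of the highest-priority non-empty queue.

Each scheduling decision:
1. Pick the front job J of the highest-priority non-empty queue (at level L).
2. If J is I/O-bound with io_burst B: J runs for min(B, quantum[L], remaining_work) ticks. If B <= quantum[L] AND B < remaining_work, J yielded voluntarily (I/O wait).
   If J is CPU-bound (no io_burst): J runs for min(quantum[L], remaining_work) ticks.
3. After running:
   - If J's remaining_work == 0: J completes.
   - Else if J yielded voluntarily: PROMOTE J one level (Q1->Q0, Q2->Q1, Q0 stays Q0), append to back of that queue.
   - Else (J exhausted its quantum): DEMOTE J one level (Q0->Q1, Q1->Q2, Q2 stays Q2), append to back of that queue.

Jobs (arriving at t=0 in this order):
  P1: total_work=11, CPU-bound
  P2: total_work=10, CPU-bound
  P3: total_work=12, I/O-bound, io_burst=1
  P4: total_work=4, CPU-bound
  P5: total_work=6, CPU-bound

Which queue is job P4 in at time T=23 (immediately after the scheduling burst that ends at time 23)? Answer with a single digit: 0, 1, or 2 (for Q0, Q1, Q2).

Answer: 1

Derivation:
t=0-3: P1@Q0 runs 3, rem=8, quantum used, demote→Q1. Q0=[P2,P3,P4,P5] Q1=[P1] Q2=[]
t=3-6: P2@Q0 runs 3, rem=7, quantum used, demote→Q1. Q0=[P3,P4,P5] Q1=[P1,P2] Q2=[]
t=6-7: P3@Q0 runs 1, rem=11, I/O yield, promote→Q0. Q0=[P4,P5,P3] Q1=[P1,P2] Q2=[]
t=7-10: P4@Q0 runs 3, rem=1, quantum used, demote→Q1. Q0=[P5,P3] Q1=[P1,P2,P4] Q2=[]
t=10-13: P5@Q0 runs 3, rem=3, quantum used, demote→Q1. Q0=[P3] Q1=[P1,P2,P4,P5] Q2=[]
t=13-14: P3@Q0 runs 1, rem=10, I/O yield, promote→Q0. Q0=[P3] Q1=[P1,P2,P4,P5] Q2=[]
t=14-15: P3@Q0 runs 1, rem=9, I/O yield, promote→Q0. Q0=[P3] Q1=[P1,P2,P4,P5] Q2=[]
t=15-16: P3@Q0 runs 1, rem=8, I/O yield, promote→Q0. Q0=[P3] Q1=[P1,P2,P4,P5] Q2=[]
t=16-17: P3@Q0 runs 1, rem=7, I/O yield, promote→Q0. Q0=[P3] Q1=[P1,P2,P4,P5] Q2=[]
t=17-18: P3@Q0 runs 1, rem=6, I/O yield, promote→Q0. Q0=[P3] Q1=[P1,P2,P4,P5] Q2=[]
t=18-19: P3@Q0 runs 1, rem=5, I/O yield, promote→Q0. Q0=[P3] Q1=[P1,P2,P4,P5] Q2=[]
t=19-20: P3@Q0 runs 1, rem=4, I/O yield, promote→Q0. Q0=[P3] Q1=[P1,P2,P4,P5] Q2=[]
t=20-21: P3@Q0 runs 1, rem=3, I/O yield, promote→Q0. Q0=[P3] Q1=[P1,P2,P4,P5] Q2=[]
t=21-22: P3@Q0 runs 1, rem=2, I/O yield, promote→Q0. Q0=[P3] Q1=[P1,P2,P4,P5] Q2=[]
t=22-23: P3@Q0 runs 1, rem=1, I/O yield, promote→Q0. Q0=[P3] Q1=[P1,P2,P4,P5] Q2=[]
t=23-24: P3@Q0 runs 1, rem=0, completes. Q0=[] Q1=[P1,P2,P4,P5] Q2=[]
t=24-30: P1@Q1 runs 6, rem=2, quantum used, demote→Q2. Q0=[] Q1=[P2,P4,P5] Q2=[P1]
t=30-36: P2@Q1 runs 6, rem=1, quantum used, demote→Q2. Q0=[] Q1=[P4,P5] Q2=[P1,P2]
t=36-37: P4@Q1 runs 1, rem=0, completes. Q0=[] Q1=[P5] Q2=[P1,P2]
t=37-40: P5@Q1 runs 3, rem=0, completes. Q0=[] Q1=[] Q2=[P1,P2]
t=40-42: P1@Q2 runs 2, rem=0, completes. Q0=[] Q1=[] Q2=[P2]
t=42-43: P2@Q2 runs 1, rem=0, completes. Q0=[] Q1=[] Q2=[]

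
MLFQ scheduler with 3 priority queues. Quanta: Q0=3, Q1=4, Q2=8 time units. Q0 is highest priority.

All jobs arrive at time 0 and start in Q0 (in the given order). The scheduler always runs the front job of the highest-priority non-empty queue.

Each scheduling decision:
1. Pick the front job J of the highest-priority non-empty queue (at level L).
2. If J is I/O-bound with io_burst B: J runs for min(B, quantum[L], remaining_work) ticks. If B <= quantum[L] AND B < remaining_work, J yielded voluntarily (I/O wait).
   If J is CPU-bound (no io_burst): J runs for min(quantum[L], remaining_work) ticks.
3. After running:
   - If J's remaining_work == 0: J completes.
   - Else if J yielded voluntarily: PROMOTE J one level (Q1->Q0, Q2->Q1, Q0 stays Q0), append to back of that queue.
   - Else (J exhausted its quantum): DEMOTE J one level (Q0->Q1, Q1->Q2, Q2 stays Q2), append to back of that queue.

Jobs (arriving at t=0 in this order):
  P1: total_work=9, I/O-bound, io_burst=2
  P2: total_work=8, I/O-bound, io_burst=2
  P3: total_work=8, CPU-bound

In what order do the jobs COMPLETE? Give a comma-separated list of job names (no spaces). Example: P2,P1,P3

t=0-2: P1@Q0 runs 2, rem=7, I/O yield, promote→Q0. Q0=[P2,P3,P1] Q1=[] Q2=[]
t=2-4: P2@Q0 runs 2, rem=6, I/O yield, promote→Q0. Q0=[P3,P1,P2] Q1=[] Q2=[]
t=4-7: P3@Q0 runs 3, rem=5, quantum used, demote→Q1. Q0=[P1,P2] Q1=[P3] Q2=[]
t=7-9: P1@Q0 runs 2, rem=5, I/O yield, promote→Q0. Q0=[P2,P1] Q1=[P3] Q2=[]
t=9-11: P2@Q0 runs 2, rem=4, I/O yield, promote→Q0. Q0=[P1,P2] Q1=[P3] Q2=[]
t=11-13: P1@Q0 runs 2, rem=3, I/O yield, promote→Q0. Q0=[P2,P1] Q1=[P3] Q2=[]
t=13-15: P2@Q0 runs 2, rem=2, I/O yield, promote→Q0. Q0=[P1,P2] Q1=[P3] Q2=[]
t=15-17: P1@Q0 runs 2, rem=1, I/O yield, promote→Q0. Q0=[P2,P1] Q1=[P3] Q2=[]
t=17-19: P2@Q0 runs 2, rem=0, completes. Q0=[P1] Q1=[P3] Q2=[]
t=19-20: P1@Q0 runs 1, rem=0, completes. Q0=[] Q1=[P3] Q2=[]
t=20-24: P3@Q1 runs 4, rem=1, quantum used, demote→Q2. Q0=[] Q1=[] Q2=[P3]
t=24-25: P3@Q2 runs 1, rem=0, completes. Q0=[] Q1=[] Q2=[]

Answer: P2,P1,P3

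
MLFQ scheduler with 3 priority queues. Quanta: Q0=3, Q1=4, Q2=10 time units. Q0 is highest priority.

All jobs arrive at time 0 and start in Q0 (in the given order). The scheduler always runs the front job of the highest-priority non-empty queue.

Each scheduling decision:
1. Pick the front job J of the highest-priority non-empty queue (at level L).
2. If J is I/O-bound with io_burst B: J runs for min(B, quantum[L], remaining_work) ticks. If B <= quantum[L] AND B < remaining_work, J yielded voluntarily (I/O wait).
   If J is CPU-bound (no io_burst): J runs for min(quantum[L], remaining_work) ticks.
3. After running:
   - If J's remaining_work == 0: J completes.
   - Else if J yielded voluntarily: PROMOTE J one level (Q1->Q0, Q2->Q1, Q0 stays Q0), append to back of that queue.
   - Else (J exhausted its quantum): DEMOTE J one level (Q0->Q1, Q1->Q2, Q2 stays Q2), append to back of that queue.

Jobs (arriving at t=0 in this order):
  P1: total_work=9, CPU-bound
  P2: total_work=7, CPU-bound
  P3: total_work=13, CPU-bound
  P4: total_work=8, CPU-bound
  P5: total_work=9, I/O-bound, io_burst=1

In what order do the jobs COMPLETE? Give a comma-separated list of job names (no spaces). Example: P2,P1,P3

t=0-3: P1@Q0 runs 3, rem=6, quantum used, demote→Q1. Q0=[P2,P3,P4,P5] Q1=[P1] Q2=[]
t=3-6: P2@Q0 runs 3, rem=4, quantum used, demote→Q1. Q0=[P3,P4,P5] Q1=[P1,P2] Q2=[]
t=6-9: P3@Q0 runs 3, rem=10, quantum used, demote→Q1. Q0=[P4,P5] Q1=[P1,P2,P3] Q2=[]
t=9-12: P4@Q0 runs 3, rem=5, quantum used, demote→Q1. Q0=[P5] Q1=[P1,P2,P3,P4] Q2=[]
t=12-13: P5@Q0 runs 1, rem=8, I/O yield, promote→Q0. Q0=[P5] Q1=[P1,P2,P3,P4] Q2=[]
t=13-14: P5@Q0 runs 1, rem=7, I/O yield, promote→Q0. Q0=[P5] Q1=[P1,P2,P3,P4] Q2=[]
t=14-15: P5@Q0 runs 1, rem=6, I/O yield, promote→Q0. Q0=[P5] Q1=[P1,P2,P3,P4] Q2=[]
t=15-16: P5@Q0 runs 1, rem=5, I/O yield, promote→Q0. Q0=[P5] Q1=[P1,P2,P3,P4] Q2=[]
t=16-17: P5@Q0 runs 1, rem=4, I/O yield, promote→Q0. Q0=[P5] Q1=[P1,P2,P3,P4] Q2=[]
t=17-18: P5@Q0 runs 1, rem=3, I/O yield, promote→Q0. Q0=[P5] Q1=[P1,P2,P3,P4] Q2=[]
t=18-19: P5@Q0 runs 1, rem=2, I/O yield, promote→Q0. Q0=[P5] Q1=[P1,P2,P3,P4] Q2=[]
t=19-20: P5@Q0 runs 1, rem=1, I/O yield, promote→Q0. Q0=[P5] Q1=[P1,P2,P3,P4] Q2=[]
t=20-21: P5@Q0 runs 1, rem=0, completes. Q0=[] Q1=[P1,P2,P3,P4] Q2=[]
t=21-25: P1@Q1 runs 4, rem=2, quantum used, demote→Q2. Q0=[] Q1=[P2,P3,P4] Q2=[P1]
t=25-29: P2@Q1 runs 4, rem=0, completes. Q0=[] Q1=[P3,P4] Q2=[P1]
t=29-33: P3@Q1 runs 4, rem=6, quantum used, demote→Q2. Q0=[] Q1=[P4] Q2=[P1,P3]
t=33-37: P4@Q1 runs 4, rem=1, quantum used, demote→Q2. Q0=[] Q1=[] Q2=[P1,P3,P4]
t=37-39: P1@Q2 runs 2, rem=0, completes. Q0=[] Q1=[] Q2=[P3,P4]
t=39-45: P3@Q2 runs 6, rem=0, completes. Q0=[] Q1=[] Q2=[P4]
t=45-46: P4@Q2 runs 1, rem=0, completes. Q0=[] Q1=[] Q2=[]

Answer: P5,P2,P1,P3,P4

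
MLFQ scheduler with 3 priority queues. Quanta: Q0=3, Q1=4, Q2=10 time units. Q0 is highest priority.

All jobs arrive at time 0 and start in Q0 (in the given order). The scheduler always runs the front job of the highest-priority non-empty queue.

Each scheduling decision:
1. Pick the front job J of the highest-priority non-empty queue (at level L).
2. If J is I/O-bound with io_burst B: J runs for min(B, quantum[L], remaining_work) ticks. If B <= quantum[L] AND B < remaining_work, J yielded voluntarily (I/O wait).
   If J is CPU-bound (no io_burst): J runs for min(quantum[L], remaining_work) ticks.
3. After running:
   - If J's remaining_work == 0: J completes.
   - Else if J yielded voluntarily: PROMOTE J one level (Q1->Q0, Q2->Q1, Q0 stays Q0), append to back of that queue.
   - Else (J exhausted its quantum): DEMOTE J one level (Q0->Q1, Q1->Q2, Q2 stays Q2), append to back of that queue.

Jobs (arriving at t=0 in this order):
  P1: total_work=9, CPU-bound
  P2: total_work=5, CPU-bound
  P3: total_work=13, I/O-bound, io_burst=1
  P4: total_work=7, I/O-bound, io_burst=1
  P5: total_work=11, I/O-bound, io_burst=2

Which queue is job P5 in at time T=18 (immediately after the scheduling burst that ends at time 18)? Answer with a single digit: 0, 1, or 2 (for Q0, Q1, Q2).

Answer: 0

Derivation:
t=0-3: P1@Q0 runs 3, rem=6, quantum used, demote→Q1. Q0=[P2,P3,P4,P5] Q1=[P1] Q2=[]
t=3-6: P2@Q0 runs 3, rem=2, quantum used, demote→Q1. Q0=[P3,P4,P5] Q1=[P1,P2] Q2=[]
t=6-7: P3@Q0 runs 1, rem=12, I/O yield, promote→Q0. Q0=[P4,P5,P3] Q1=[P1,P2] Q2=[]
t=7-8: P4@Q0 runs 1, rem=6, I/O yield, promote→Q0. Q0=[P5,P3,P4] Q1=[P1,P2] Q2=[]
t=8-10: P5@Q0 runs 2, rem=9, I/O yield, promote→Q0. Q0=[P3,P4,P5] Q1=[P1,P2] Q2=[]
t=10-11: P3@Q0 runs 1, rem=11, I/O yield, promote→Q0. Q0=[P4,P5,P3] Q1=[P1,P2] Q2=[]
t=11-12: P4@Q0 runs 1, rem=5, I/O yield, promote→Q0. Q0=[P5,P3,P4] Q1=[P1,P2] Q2=[]
t=12-14: P5@Q0 runs 2, rem=7, I/O yield, promote→Q0. Q0=[P3,P4,P5] Q1=[P1,P2] Q2=[]
t=14-15: P3@Q0 runs 1, rem=10, I/O yield, promote→Q0. Q0=[P4,P5,P3] Q1=[P1,P2] Q2=[]
t=15-16: P4@Q0 runs 1, rem=4, I/O yield, promote→Q0. Q0=[P5,P3,P4] Q1=[P1,P2] Q2=[]
t=16-18: P5@Q0 runs 2, rem=5, I/O yield, promote→Q0. Q0=[P3,P4,P5] Q1=[P1,P2] Q2=[]
t=18-19: P3@Q0 runs 1, rem=9, I/O yield, promote→Q0. Q0=[P4,P5,P3] Q1=[P1,P2] Q2=[]
t=19-20: P4@Q0 runs 1, rem=3, I/O yield, promote→Q0. Q0=[P5,P3,P4] Q1=[P1,P2] Q2=[]
t=20-22: P5@Q0 runs 2, rem=3, I/O yield, promote→Q0. Q0=[P3,P4,P5] Q1=[P1,P2] Q2=[]
t=22-23: P3@Q0 runs 1, rem=8, I/O yield, promote→Q0. Q0=[P4,P5,P3] Q1=[P1,P2] Q2=[]
t=23-24: P4@Q0 runs 1, rem=2, I/O yield, promote→Q0. Q0=[P5,P3,P4] Q1=[P1,P2] Q2=[]
t=24-26: P5@Q0 runs 2, rem=1, I/O yield, promote→Q0. Q0=[P3,P4,P5] Q1=[P1,P2] Q2=[]
t=26-27: P3@Q0 runs 1, rem=7, I/O yield, promote→Q0. Q0=[P4,P5,P3] Q1=[P1,P2] Q2=[]
t=27-28: P4@Q0 runs 1, rem=1, I/O yield, promote→Q0. Q0=[P5,P3,P4] Q1=[P1,P2] Q2=[]
t=28-29: P5@Q0 runs 1, rem=0, completes. Q0=[P3,P4] Q1=[P1,P2] Q2=[]
t=29-30: P3@Q0 runs 1, rem=6, I/O yield, promote→Q0. Q0=[P4,P3] Q1=[P1,P2] Q2=[]
t=30-31: P4@Q0 runs 1, rem=0, completes. Q0=[P3] Q1=[P1,P2] Q2=[]
t=31-32: P3@Q0 runs 1, rem=5, I/O yield, promote→Q0. Q0=[P3] Q1=[P1,P2] Q2=[]
t=32-33: P3@Q0 runs 1, rem=4, I/O yield, promote→Q0. Q0=[P3] Q1=[P1,P2] Q2=[]
t=33-34: P3@Q0 runs 1, rem=3, I/O yield, promote→Q0. Q0=[P3] Q1=[P1,P2] Q2=[]
t=34-35: P3@Q0 runs 1, rem=2, I/O yield, promote→Q0. Q0=[P3] Q1=[P1,P2] Q2=[]
t=35-36: P3@Q0 runs 1, rem=1, I/O yield, promote→Q0. Q0=[P3] Q1=[P1,P2] Q2=[]
t=36-37: P3@Q0 runs 1, rem=0, completes. Q0=[] Q1=[P1,P2] Q2=[]
t=37-41: P1@Q1 runs 4, rem=2, quantum used, demote→Q2. Q0=[] Q1=[P2] Q2=[P1]
t=41-43: P2@Q1 runs 2, rem=0, completes. Q0=[] Q1=[] Q2=[P1]
t=43-45: P1@Q2 runs 2, rem=0, completes. Q0=[] Q1=[] Q2=[]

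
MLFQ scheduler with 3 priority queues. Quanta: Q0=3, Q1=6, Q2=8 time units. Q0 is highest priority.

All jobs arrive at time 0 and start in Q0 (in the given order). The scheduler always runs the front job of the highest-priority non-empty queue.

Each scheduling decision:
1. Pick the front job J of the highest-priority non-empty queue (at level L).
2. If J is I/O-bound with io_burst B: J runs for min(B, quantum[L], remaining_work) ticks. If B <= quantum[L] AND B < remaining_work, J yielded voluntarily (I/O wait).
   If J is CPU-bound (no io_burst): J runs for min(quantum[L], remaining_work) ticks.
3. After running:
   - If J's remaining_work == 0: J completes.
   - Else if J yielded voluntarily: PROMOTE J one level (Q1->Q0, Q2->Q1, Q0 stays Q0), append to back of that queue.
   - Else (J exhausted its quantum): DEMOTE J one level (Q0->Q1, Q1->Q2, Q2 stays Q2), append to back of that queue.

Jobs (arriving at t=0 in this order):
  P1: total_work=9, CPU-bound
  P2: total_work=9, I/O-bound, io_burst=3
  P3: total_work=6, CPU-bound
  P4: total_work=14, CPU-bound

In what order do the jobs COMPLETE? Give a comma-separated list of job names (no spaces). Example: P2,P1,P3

Answer: P2,P1,P3,P4

Derivation:
t=0-3: P1@Q0 runs 3, rem=6, quantum used, demote→Q1. Q0=[P2,P3,P4] Q1=[P1] Q2=[]
t=3-6: P2@Q0 runs 3, rem=6, I/O yield, promote→Q0. Q0=[P3,P4,P2] Q1=[P1] Q2=[]
t=6-9: P3@Q0 runs 3, rem=3, quantum used, demote→Q1. Q0=[P4,P2] Q1=[P1,P3] Q2=[]
t=9-12: P4@Q0 runs 3, rem=11, quantum used, demote→Q1. Q0=[P2] Q1=[P1,P3,P4] Q2=[]
t=12-15: P2@Q0 runs 3, rem=3, I/O yield, promote→Q0. Q0=[P2] Q1=[P1,P3,P4] Q2=[]
t=15-18: P2@Q0 runs 3, rem=0, completes. Q0=[] Q1=[P1,P3,P4] Q2=[]
t=18-24: P1@Q1 runs 6, rem=0, completes. Q0=[] Q1=[P3,P4] Q2=[]
t=24-27: P3@Q1 runs 3, rem=0, completes. Q0=[] Q1=[P4] Q2=[]
t=27-33: P4@Q1 runs 6, rem=5, quantum used, demote→Q2. Q0=[] Q1=[] Q2=[P4]
t=33-38: P4@Q2 runs 5, rem=0, completes. Q0=[] Q1=[] Q2=[]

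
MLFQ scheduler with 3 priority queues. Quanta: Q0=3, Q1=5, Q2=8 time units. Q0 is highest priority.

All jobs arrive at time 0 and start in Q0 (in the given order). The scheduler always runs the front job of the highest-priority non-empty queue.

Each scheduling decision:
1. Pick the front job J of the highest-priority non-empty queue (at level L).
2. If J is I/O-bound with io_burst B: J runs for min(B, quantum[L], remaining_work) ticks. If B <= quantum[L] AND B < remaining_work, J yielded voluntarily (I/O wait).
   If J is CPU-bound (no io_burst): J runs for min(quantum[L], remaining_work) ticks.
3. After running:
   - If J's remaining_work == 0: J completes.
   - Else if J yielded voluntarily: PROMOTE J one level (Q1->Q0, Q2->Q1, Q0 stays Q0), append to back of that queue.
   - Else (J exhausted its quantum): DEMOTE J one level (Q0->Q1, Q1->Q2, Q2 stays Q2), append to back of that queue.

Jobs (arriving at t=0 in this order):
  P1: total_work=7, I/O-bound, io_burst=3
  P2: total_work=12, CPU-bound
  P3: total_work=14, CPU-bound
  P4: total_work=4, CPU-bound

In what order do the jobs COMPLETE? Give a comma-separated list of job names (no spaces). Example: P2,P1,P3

Answer: P1,P4,P2,P3

Derivation:
t=0-3: P1@Q0 runs 3, rem=4, I/O yield, promote→Q0. Q0=[P2,P3,P4,P1] Q1=[] Q2=[]
t=3-6: P2@Q0 runs 3, rem=9, quantum used, demote→Q1. Q0=[P3,P4,P1] Q1=[P2] Q2=[]
t=6-9: P3@Q0 runs 3, rem=11, quantum used, demote→Q1. Q0=[P4,P1] Q1=[P2,P3] Q2=[]
t=9-12: P4@Q0 runs 3, rem=1, quantum used, demote→Q1. Q0=[P1] Q1=[P2,P3,P4] Q2=[]
t=12-15: P1@Q0 runs 3, rem=1, I/O yield, promote→Q0. Q0=[P1] Q1=[P2,P3,P4] Q2=[]
t=15-16: P1@Q0 runs 1, rem=0, completes. Q0=[] Q1=[P2,P3,P4] Q2=[]
t=16-21: P2@Q1 runs 5, rem=4, quantum used, demote→Q2. Q0=[] Q1=[P3,P4] Q2=[P2]
t=21-26: P3@Q1 runs 5, rem=6, quantum used, demote→Q2. Q0=[] Q1=[P4] Q2=[P2,P3]
t=26-27: P4@Q1 runs 1, rem=0, completes. Q0=[] Q1=[] Q2=[P2,P3]
t=27-31: P2@Q2 runs 4, rem=0, completes. Q0=[] Q1=[] Q2=[P3]
t=31-37: P3@Q2 runs 6, rem=0, completes. Q0=[] Q1=[] Q2=[]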